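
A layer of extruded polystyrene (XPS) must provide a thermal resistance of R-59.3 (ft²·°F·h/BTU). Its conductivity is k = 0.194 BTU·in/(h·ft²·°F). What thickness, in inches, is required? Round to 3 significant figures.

11.5 in

L = R × k = 59.3 × 0.194 = 11.5 in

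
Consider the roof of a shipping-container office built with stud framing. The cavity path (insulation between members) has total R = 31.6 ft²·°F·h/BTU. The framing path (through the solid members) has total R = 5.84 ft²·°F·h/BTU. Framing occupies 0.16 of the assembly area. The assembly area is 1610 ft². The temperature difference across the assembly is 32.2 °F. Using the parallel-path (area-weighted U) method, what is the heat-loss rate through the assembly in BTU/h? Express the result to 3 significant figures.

2800 BTU/h

U_eff = 0.84/31.6 + 0.16/5.84 = 0.02658 + 0.0274 = 0.05398
R_eff = 1/U_eff = 18.53 ft²·°F·h/BTU
Q = 1610 × 32.2 / 18.53 = 2798 BTU/h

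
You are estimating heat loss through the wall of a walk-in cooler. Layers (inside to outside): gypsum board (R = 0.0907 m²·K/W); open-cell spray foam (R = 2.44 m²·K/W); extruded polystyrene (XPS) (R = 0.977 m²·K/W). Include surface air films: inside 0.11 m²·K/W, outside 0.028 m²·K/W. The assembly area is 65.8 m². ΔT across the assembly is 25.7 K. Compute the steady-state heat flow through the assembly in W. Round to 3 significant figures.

R_total = 0.11 + 0.0907 + 2.44 + 0.977 + 0.028 = 3.646 m²·K/W
Q = A·ΔT/R = 65.8 × 25.7 / 3.646 = 463.9 W

464 W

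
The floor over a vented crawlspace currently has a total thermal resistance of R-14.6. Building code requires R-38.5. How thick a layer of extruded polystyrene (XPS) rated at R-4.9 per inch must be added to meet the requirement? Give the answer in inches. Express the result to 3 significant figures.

ΔR = 38.5 − 14.6 = 23.9 ft²·°F·h/BTU
L = ΔR / (R/in) = 23.9/4.9 = 4.878 in

4.88 in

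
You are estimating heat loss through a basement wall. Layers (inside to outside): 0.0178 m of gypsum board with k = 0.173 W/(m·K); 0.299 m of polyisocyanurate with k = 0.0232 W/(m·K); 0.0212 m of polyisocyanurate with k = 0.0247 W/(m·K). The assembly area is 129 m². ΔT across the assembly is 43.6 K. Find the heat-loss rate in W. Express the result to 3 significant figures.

0.0178/0.173 = 0.1029
0.299/0.0232 = 12.89
0.0212/0.0247 = 0.8583
R_total = 0.1029 + 12.89 + 0.8583 = 13.85 m²·K/W
Q = A·ΔT/R = 129 × 43.6 / 13.85 = 406.1 W

406 W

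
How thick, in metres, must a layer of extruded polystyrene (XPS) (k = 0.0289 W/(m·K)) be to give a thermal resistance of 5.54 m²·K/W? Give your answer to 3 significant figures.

0.160 m

L = R·k = 5.54 × 0.0289 = 0.1601 m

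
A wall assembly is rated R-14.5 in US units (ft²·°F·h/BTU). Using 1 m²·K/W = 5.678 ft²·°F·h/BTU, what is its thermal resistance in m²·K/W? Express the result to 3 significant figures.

2.55 m²·K/W

R_SI = 14.5/5.678 = 2.554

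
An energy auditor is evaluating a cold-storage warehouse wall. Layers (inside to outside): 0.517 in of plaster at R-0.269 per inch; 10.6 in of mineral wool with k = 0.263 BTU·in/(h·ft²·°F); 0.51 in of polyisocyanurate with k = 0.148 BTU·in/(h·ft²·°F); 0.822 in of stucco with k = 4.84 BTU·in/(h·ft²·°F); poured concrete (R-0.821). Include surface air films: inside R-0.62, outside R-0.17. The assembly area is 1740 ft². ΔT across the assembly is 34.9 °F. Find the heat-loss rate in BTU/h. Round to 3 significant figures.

1330 BTU/h

0.517 × 0.269 = 0.1391
10.6/0.263 = 40.3
0.51/0.148 = 3.446
0.822/4.84 = 0.1698
R_total = 0.62 + 0.1391 + 40.3 + 3.446 + 0.1698 + 0.821 + 0.17 = 45.67 ft²·°F·h/BTU
Q = A·ΔT/R = 1740 × 34.9 / 45.67 = 1330 BTU/h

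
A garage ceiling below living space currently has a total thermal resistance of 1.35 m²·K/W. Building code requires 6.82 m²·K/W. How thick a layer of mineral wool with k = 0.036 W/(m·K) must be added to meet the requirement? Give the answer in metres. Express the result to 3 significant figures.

0.197 m

ΔR = 6.82 − 1.35 = 5.47 m²·K/W
L = ΔR × k = 5.47 × 0.036 = 0.1969 m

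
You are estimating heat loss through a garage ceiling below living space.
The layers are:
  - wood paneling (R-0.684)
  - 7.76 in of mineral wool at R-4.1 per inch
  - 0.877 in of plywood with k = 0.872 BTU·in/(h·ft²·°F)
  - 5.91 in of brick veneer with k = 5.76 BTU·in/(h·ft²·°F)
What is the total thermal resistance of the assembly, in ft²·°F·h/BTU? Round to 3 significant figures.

7.76 × 4.1 = 31.82
0.877/0.872 = 1.006
5.91/5.76 = 1.026
R_total = 0.684 + 31.82 + 1.006 + 1.026 = 34.53 ft²·°F·h/BTU

34.5 ft²·°F·h/BTU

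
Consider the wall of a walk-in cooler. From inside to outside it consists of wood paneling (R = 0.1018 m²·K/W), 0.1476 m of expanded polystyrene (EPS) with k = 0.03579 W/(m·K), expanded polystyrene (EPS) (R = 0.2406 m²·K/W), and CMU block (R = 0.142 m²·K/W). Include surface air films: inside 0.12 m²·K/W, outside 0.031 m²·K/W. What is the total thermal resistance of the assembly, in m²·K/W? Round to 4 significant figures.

4.759 m²·K/W

0.1476/0.03579 = 4.1241
R_total = 0.12 + 0.1018 + 4.1241 + 0.2406 + 0.142 + 0.031 = 4.7595 m²·K/W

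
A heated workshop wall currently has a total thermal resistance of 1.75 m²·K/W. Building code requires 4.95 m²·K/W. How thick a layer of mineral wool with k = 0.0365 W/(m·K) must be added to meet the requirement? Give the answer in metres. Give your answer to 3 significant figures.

0.117 m

ΔR = 4.95 − 1.75 = 3.2 m²·K/W
L = ΔR × k = 3.2 × 0.0365 = 0.1168 m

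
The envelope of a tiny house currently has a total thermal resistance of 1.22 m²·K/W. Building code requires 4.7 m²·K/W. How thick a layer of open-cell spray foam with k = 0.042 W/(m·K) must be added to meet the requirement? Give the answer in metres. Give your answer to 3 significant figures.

ΔR = 4.7 − 1.22 = 3.48 m²·K/W
L = ΔR × k = 3.48 × 0.042 = 0.1462 m

0.146 m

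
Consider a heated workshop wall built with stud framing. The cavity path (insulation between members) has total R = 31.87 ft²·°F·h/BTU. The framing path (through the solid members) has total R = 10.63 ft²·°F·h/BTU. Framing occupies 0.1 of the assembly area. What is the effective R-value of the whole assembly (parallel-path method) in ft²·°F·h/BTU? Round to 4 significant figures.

U_eff = 0.9/31.87 + 0.1/10.63 = 0.02824 + 0.0094073 = 0.037647
R_eff = 1/U_eff = 26.562 ft²·°F·h/BTU

26.56 ft²·°F·h/BTU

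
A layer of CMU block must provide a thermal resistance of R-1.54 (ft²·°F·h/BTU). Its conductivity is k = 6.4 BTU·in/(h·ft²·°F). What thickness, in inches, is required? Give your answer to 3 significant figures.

L = R × k = 1.54 × 6.4 = 9.856 in

9.86 in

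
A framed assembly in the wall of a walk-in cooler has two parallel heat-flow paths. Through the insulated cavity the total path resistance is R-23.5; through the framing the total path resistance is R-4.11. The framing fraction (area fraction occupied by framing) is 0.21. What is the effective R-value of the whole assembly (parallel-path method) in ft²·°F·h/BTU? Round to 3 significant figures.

U_eff = 0.79/23.5 + 0.21/4.11 = 0.03362 + 0.05109 = 0.08471
R_eff = 1/U_eff = 11.8 ft²·°F·h/BTU

11.8 ft²·°F·h/BTU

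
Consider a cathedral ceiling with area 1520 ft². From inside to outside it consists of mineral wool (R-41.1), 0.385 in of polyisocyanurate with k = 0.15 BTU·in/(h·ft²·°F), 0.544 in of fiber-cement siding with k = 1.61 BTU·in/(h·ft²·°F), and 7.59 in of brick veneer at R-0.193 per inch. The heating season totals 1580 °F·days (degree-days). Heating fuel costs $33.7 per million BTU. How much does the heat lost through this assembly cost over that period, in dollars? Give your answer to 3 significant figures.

42.7 dollars

0.385/0.15 = 2.567
0.544/1.61 = 0.3379
7.59 × 0.193 = 1.465
R_total = 41.1 + 2.567 + 0.3379 + 1.465 = 45.47 ft²·°F·h/BTU
E = A × HDD × 24 / R = 1520 × 1580 × 24 / 45.47 = 1268000 BTU
Cost = 1268000/10⁶ × 33.7 = $42.72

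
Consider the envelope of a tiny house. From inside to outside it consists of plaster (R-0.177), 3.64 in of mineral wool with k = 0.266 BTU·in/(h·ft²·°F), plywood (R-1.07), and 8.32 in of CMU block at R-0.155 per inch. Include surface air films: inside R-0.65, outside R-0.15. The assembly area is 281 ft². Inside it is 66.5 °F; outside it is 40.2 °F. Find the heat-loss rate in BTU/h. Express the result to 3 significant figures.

434 BTU/h

3.64/0.266 = 13.68
8.32 × 0.155 = 1.29
R_total = 0.65 + 0.177 + 13.68 + 1.07 + 1.29 + 0.15 = 17.02 ft²·°F·h/BTU
Q = A·ΔT/R = 281 × (66.5 − 40.2) / 17.02 = 434.2 BTU/h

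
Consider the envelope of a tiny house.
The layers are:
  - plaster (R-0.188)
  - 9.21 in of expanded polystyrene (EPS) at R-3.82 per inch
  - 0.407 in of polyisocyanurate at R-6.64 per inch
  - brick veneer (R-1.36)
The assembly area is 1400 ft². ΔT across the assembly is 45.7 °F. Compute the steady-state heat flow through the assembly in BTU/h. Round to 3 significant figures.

9.21 × 3.82 = 35.18
0.407 × 6.64 = 2.702
R_total = 0.188 + 35.18 + 2.702 + 1.36 = 39.43 ft²·°F·h/BTU
Q = A·ΔT/R = 1400 × 45.7 / 39.43 = 1623 BTU/h

1620 BTU/h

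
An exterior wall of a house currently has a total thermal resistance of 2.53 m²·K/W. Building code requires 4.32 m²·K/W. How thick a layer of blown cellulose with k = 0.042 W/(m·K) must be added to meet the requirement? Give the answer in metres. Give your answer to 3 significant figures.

0.0752 m

ΔR = 4.32 − 2.53 = 1.79 m²·K/W
L = ΔR × k = 1.79 × 0.042 = 0.07518 m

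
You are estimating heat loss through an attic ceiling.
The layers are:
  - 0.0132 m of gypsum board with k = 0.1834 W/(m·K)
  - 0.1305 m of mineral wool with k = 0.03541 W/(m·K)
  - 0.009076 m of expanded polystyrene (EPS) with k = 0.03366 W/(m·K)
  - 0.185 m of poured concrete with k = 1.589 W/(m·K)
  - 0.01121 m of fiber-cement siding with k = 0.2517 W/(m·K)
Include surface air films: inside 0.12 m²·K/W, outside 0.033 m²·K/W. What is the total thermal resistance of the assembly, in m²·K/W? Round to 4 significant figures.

0.0132/0.1834 = 0.071974
0.1305/0.03541 = 3.6854
0.009076/0.03366 = 0.26964
0.185/1.589 = 0.11643
0.01121/0.2517 = 0.044537
R_total = 0.12 + 0.071974 + 3.6854 + 0.26964 + 0.11643 + 0.044537 + 0.033 = 4.341 m²·K/W

4.341 m²·K/W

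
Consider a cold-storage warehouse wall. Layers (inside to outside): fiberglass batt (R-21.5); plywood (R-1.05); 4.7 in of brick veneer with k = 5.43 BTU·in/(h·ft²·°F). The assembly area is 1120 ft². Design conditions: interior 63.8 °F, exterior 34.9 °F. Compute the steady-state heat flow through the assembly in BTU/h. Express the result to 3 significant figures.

1380 BTU/h

4.7/5.43 = 0.8656
R_total = 21.5 + 1.05 + 0.8656 = 23.42 ft²·°F·h/BTU
Q = A·ΔT/R = 1120 × (63.8 − 34.9) / 23.42 = 1382 BTU/h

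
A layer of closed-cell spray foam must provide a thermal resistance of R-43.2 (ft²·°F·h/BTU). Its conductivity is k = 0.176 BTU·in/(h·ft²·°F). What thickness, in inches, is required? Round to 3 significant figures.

7.60 in

L = R × k = 43.2 × 0.176 = 7.603 in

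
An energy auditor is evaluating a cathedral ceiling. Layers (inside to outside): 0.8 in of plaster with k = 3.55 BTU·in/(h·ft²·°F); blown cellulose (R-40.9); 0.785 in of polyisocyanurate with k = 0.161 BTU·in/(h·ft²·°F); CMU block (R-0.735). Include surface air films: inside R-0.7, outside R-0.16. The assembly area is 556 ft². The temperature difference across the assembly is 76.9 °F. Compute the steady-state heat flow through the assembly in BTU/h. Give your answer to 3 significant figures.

898 BTU/h

0.8/3.55 = 0.2254
0.785/0.161 = 4.876
R_total = 0.7 + 0.2254 + 40.9 + 4.876 + 0.735 + 0.16 = 47.6 ft²·°F·h/BTU
Q = A·ΔT/R = 556 × 76.9 / 47.6 = 898.3 BTU/h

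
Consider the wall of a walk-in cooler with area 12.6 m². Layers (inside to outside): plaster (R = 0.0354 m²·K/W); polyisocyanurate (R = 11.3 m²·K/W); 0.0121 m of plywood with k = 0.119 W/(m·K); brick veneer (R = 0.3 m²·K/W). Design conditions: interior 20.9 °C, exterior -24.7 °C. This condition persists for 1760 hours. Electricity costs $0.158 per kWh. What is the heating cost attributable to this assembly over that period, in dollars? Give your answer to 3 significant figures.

13.6 dollars

0.0121/0.119 = 0.1017
R_total = 0.0354 + 11.3 + 0.1017 + 0.3 = 11.74 m²·K/W
Q = 12.6 × (20.9 − (-24.7)) / 11.74 = 48.95 W
E = 48.95 W × 1760 h / 1000 = 86.16 kWh
Cost = 86.16 × 0.158 = $13.61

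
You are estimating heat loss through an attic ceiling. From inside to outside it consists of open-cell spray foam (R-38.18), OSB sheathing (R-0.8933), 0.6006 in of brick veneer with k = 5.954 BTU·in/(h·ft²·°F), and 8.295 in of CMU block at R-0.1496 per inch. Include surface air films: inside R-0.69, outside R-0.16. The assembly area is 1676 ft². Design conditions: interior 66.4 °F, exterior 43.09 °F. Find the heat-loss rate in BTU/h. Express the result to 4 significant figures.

0.6006/5.954 = 0.10087
8.295 × 0.1496 = 1.2409
R_total = 0.69 + 38.18 + 0.8933 + 0.10087 + 1.2409 + 0.16 = 41.265 ft²·°F·h/BTU
Q = A·ΔT/R = 1676 × (66.4 − 43.09) / 41.265 = 946.75 BTU/h

946.7 BTU/h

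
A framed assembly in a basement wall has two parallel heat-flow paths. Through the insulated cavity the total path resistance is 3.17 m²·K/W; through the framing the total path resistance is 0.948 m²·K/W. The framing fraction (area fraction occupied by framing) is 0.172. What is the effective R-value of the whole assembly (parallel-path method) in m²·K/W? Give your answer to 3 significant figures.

2.26 m²·K/W

U_eff = 0.828/3.17 + 0.172/0.948 = 0.2612 + 0.1814 = 0.4426
R_eff = 1/U_eff = 2.259 m²·K/W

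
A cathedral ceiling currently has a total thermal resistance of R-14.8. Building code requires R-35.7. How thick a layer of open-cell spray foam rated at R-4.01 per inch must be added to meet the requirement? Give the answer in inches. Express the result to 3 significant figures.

5.21 in

ΔR = 35.7 − 14.8 = 20.9 ft²·°F·h/BTU
L = ΔR / (R/in) = 20.9/4.01 = 5.212 in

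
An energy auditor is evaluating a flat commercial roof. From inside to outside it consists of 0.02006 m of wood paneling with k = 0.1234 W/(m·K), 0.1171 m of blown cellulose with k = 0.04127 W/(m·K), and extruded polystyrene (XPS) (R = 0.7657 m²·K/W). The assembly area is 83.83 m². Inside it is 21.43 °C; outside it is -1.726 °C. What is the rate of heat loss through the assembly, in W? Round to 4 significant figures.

515.5 W

0.02006/0.1234 = 0.16256
0.1171/0.04127 = 2.8374
R_total = 0.16256 + 2.8374 + 0.7657 = 3.7657 m²·K/W
Q = A·ΔT/R = 83.83 × (21.43 − (-1.726)) / 3.7657 = 515.49 W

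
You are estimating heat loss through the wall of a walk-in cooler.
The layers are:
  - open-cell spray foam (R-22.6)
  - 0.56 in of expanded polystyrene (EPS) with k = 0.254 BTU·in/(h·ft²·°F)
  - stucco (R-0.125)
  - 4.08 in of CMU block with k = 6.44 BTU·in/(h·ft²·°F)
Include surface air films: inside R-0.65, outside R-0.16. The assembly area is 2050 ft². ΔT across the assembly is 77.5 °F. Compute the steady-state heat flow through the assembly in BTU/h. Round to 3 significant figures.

0.56/0.254 = 2.205
4.08/6.44 = 0.6335
R_total = 0.65 + 22.6 + 2.205 + 0.125 + 0.6335 + 0.16 = 26.37 ft²·°F·h/BTU
Q = A·ΔT/R = 2050 × 77.5 / 26.37 = 6024 BTU/h

6020 BTU/h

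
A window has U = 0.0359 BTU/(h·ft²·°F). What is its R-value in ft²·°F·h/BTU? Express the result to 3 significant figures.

R = 1/U = 1/0.0359 = 27.86

27.9 ft²·°F·h/BTU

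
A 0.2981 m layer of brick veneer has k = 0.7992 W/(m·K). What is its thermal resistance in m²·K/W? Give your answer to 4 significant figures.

R = L/k = 0.2981/0.7992 = 0.373 m²·K/W

0.3730 m²·K/W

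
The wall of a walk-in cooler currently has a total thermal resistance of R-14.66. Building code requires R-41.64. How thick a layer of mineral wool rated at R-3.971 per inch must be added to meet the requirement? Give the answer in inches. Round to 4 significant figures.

6.794 in

ΔR = 41.64 − 14.66 = 26.98 ft²·°F·h/BTU
L = ΔR / (R/in) = 26.98/3.971 = 6.7943 in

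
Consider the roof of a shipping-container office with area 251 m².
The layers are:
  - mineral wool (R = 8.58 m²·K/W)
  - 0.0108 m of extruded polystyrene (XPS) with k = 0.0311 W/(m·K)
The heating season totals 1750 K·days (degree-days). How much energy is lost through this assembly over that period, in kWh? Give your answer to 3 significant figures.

1180 kWh

0.0108/0.0311 = 0.3473
R_total = 8.58 + 0.3473 = 8.927 m²·K/W
E = A × HDD × 24 / R / 1000 = 251 × 1750 × 24 / 8.927 / 1000 = 1181 kWh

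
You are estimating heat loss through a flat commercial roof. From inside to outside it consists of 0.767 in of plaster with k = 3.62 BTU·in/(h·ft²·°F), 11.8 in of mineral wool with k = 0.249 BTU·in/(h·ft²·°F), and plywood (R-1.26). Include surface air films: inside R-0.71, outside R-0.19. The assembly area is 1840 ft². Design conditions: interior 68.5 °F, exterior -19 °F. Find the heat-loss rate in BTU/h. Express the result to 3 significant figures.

3240 BTU/h

0.767/3.62 = 0.2119
11.8/0.249 = 47.39
R_total = 0.71 + 0.2119 + 47.39 + 1.26 + 0.19 = 49.76 ft²·°F·h/BTU
Q = A·ΔT/R = 1840 × (68.5 − (-19)) / 49.76 = 3235 BTU/h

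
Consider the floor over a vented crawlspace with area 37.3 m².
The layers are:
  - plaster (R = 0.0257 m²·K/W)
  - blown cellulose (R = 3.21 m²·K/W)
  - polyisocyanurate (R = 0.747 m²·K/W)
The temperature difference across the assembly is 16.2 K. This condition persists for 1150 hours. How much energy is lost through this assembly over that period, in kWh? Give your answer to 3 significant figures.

R_total = 0.0257 + 3.21 + 0.747 = 3.983 m²·K/W
Q = 37.3 × 16.2 / 3.983 = 151.7 W
E = 151.7 W × 1150 h / 1000 = 174.5 kWh

174 kWh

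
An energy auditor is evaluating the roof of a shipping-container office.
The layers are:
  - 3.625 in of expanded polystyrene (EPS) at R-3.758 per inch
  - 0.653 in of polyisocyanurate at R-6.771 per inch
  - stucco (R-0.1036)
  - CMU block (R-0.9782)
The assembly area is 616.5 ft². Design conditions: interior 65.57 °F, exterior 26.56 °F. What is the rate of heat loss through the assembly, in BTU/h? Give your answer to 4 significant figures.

3.625 × 3.758 = 13.623
0.653 × 6.771 = 4.4215
R_total = 13.623 + 4.4215 + 0.1036 + 0.9782 = 19.126 ft²·°F·h/BTU
Q = A·ΔT/R = 616.5 × (65.57 − 26.56) / 19.126 = 1257.4 BTU/h

1257 BTU/h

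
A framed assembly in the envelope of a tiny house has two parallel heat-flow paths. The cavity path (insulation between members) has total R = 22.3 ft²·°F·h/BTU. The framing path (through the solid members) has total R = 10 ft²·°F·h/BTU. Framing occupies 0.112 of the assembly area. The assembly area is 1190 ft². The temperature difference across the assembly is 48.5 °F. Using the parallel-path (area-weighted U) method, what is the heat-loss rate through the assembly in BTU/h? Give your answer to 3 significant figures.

2940 BTU/h

U_eff = 0.888/22.3 + 0.112/10 = 0.03982 + 0.0112 = 0.05102
R_eff = 1/U_eff = 19.6 ft²·°F·h/BTU
Q = 1190 × 48.5 / 19.6 = 2945 BTU/h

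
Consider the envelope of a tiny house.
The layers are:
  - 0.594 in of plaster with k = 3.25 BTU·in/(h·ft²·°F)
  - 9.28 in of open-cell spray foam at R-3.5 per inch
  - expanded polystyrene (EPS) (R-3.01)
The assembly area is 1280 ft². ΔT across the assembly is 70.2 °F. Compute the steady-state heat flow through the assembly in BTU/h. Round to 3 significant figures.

0.594/3.25 = 0.1828
9.28 × 3.5 = 32.48
R_total = 0.1828 + 32.48 + 3.01 = 35.67 ft²·°F·h/BTU
Q = A·ΔT/R = 1280 × 70.2 / 35.67 = 2519 BTU/h

2520 BTU/h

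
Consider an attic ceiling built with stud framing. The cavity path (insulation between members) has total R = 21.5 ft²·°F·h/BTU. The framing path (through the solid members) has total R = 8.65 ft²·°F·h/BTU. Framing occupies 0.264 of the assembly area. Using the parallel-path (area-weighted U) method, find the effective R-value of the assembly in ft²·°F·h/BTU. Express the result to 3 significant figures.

15.4 ft²·°F·h/BTU

U_eff = 0.736/21.5 + 0.264/8.65 = 0.03423 + 0.03052 = 0.06475
R_eff = 1/U_eff = 15.44 ft²·°F·h/BTU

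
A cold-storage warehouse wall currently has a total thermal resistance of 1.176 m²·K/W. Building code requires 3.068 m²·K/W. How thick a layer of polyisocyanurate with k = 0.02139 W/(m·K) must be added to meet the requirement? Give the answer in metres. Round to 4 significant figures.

0.04047 m

ΔR = 3.068 − 1.176 = 1.892 m²·K/W
L = ΔR × k = 1.892 × 0.02139 = 0.04047 m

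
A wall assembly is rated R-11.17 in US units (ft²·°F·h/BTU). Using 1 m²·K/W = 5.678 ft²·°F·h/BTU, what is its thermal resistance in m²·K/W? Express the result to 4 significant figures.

R_SI = 11.17/5.678 = 1.9672

1.967 m²·K/W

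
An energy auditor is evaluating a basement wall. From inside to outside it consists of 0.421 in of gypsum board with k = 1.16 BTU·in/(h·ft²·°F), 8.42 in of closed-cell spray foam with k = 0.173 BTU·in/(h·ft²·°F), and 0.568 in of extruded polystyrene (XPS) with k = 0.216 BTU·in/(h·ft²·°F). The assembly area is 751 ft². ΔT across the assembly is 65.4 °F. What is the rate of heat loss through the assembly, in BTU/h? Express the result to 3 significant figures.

951 BTU/h

0.421/1.16 = 0.3629
8.42/0.173 = 48.67
0.568/0.216 = 2.63
R_total = 0.3629 + 48.67 + 2.63 = 51.66 ft²·°F·h/BTU
Q = A·ΔT/R = 751 × 65.4 / 51.66 = 950.7 BTU/h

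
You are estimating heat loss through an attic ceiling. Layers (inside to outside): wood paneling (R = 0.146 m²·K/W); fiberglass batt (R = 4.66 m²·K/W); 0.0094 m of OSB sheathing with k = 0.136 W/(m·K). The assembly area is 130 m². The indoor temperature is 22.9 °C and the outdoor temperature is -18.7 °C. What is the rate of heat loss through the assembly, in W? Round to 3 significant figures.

1110 W

0.0094/0.136 = 0.06912
R_total = 0.146 + 4.66 + 0.06912 = 4.875 m²·K/W
Q = A·ΔT/R = 130 × (22.9 − (-18.7)) / 4.875 = 1109 W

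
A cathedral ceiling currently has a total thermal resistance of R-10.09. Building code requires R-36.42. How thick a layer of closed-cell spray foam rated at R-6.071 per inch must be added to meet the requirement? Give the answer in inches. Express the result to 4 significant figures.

4.337 in

ΔR = 36.42 − 10.09 = 26.33 ft²·°F·h/BTU
L = ΔR / (R/in) = 26.33/6.071 = 4.337 in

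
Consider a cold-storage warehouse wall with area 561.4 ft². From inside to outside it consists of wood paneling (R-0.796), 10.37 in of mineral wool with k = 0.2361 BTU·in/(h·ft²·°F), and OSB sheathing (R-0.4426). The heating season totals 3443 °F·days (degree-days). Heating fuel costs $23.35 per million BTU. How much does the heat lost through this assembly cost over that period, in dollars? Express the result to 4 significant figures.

23.99 dollars

10.37/0.2361 = 43.922
R_total = 0.796 + 43.922 + 0.4426 = 45.161 ft²·°F·h/BTU
E = A × HDD × 24 / R = 561.4 × 3443 × 24 / 45.161 = 1027200 BTU
Cost = 1027200/10⁶ × 23.35 = $23.985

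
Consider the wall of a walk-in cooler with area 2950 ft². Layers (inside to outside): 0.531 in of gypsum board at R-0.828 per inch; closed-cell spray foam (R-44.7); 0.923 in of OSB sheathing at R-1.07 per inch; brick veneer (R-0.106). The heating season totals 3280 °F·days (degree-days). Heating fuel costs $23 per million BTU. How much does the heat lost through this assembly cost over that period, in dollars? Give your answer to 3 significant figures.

116 dollars

0.531 × 0.828 = 0.4397
0.923 × 1.07 = 0.9876
R_total = 0.4397 + 44.7 + 0.9876 + 0.106 = 46.23 ft²·°F·h/BTU
E = A × HDD × 24 / R = 2950 × 3280 × 24 / 46.23 = 5023000 BTU
Cost = 5023000/10⁶ × 23 = $115.5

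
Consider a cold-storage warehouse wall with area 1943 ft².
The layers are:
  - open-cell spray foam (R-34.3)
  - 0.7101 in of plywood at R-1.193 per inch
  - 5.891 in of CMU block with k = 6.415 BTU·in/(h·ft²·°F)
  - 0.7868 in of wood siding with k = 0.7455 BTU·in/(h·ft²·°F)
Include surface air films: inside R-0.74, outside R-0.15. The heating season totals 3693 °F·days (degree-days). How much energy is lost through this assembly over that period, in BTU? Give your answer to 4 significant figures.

0.7101 × 1.193 = 0.84715
5.891/6.415 = 0.91832
0.7868/0.7455 = 1.0554
R_total = 0.74 + 34.3 + 0.84715 + 0.91832 + 1.0554 + 0.15 = 38.011 ft²·°F·h/BTU
E = A × HDD × 24 / R = 1943 × 3693 × 24 / 38.011 = 4530600 BTU

4531000 BTU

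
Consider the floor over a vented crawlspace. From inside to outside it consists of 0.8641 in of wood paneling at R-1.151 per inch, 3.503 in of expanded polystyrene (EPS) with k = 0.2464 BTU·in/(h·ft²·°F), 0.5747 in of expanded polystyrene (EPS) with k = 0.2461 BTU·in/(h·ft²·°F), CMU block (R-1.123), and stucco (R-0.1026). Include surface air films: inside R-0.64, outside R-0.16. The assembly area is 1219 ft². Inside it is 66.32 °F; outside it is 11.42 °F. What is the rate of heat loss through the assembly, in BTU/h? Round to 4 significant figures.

0.8641 × 1.151 = 0.99458
3.503/0.2464 = 14.217
0.5747/0.2461 = 2.3352
R_total = 0.64 + 0.99458 + 14.217 + 2.3352 + 1.123 + 0.1026 + 0.16 = 19.572 ft²·°F·h/BTU
Q = A·ΔT/R = 1219 × (66.32 − 11.42) / 19.572 = 3419.3 BTU/h

3419 BTU/h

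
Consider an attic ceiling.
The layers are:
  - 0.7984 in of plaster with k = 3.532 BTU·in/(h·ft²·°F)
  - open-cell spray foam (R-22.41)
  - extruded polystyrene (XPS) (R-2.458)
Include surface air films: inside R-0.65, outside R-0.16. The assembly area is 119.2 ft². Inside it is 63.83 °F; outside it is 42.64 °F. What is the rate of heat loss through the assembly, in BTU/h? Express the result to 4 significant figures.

0.7984/3.532 = 0.22605
R_total = 0.65 + 0.22605 + 22.41 + 2.458 + 0.16 = 25.904 ft²·°F·h/BTU
Q = A·ΔT/R = 119.2 × (63.83 − 42.64) / 25.904 = 97.508 BTU/h

97.51 BTU/h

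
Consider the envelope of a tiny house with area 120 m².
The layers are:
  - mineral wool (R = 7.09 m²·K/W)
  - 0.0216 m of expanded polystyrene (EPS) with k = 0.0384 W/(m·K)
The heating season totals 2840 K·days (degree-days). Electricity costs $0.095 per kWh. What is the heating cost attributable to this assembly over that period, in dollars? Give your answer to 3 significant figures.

0.0216/0.0384 = 0.5625
R_total = 7.09 + 0.5625 = 7.652 m²·K/W
E = A × HDD × 24 / R / 1000 = 120 × 2840 × 24 / 7.652 / 1000 = 1069 kWh
Cost = 1069 × 0.095 = $101.5

102 dollars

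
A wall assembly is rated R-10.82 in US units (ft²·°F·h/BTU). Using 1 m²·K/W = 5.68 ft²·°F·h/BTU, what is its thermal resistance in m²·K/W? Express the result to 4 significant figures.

1.905 m²·K/W

R_SI = 10.82/5.68 = 1.9049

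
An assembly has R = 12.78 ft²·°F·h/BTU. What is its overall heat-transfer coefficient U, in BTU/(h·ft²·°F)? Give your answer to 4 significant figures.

0.07825 BTU/(h·ft²·°F)

U = 1/R = 1/12.78 = 0.078247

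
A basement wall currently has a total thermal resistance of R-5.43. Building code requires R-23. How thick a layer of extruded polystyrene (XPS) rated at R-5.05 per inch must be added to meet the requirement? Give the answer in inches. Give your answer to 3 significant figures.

ΔR = 23 − 5.43 = 17.57 ft²·°F·h/BTU
L = ΔR / (R/in) = 17.57/5.05 = 3.479 in

3.48 in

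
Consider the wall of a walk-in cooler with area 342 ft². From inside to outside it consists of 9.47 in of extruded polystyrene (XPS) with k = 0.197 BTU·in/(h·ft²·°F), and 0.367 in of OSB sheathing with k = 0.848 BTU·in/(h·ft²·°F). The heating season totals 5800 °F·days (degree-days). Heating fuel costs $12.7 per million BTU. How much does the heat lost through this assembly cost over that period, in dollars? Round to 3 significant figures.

12.5 dollars

9.47/0.197 = 48.07
0.367/0.848 = 0.4328
R_total = 48.07 + 0.4328 = 48.5 ft²·°F·h/BTU
E = A × HDD × 24 / R = 342 × 5800 × 24 / 48.5 = 981500 BTU
Cost = 981500/10⁶ × 12.7 = $12.47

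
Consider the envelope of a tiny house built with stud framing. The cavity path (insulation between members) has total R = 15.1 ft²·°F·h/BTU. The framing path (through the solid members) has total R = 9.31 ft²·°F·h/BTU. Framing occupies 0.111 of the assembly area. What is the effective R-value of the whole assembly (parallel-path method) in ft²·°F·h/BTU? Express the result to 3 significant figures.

U_eff = 0.889/15.1 + 0.111/9.31 = 0.05887 + 0.01192 = 0.0708
R_eff = 1/U_eff = 14.12 ft²·°F·h/BTU

14.1 ft²·°F·h/BTU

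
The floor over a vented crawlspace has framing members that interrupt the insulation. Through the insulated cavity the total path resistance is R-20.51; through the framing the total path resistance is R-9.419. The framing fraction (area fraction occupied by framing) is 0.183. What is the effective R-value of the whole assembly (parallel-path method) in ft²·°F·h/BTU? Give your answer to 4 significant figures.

16.87 ft²·°F·h/BTU

U_eff = 0.817/20.51 + 0.183/9.419 = 0.039834 + 0.019429 = 0.059263
R_eff = 1/U_eff = 16.874 ft²·°F·h/BTU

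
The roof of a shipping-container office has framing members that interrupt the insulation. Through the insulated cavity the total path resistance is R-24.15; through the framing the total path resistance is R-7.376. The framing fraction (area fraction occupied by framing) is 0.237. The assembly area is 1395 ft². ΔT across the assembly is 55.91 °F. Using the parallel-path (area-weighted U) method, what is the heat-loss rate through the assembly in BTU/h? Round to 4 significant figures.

U_eff = 0.763/24.15 + 0.237/7.376 = 0.031594 + 0.032131 = 0.063725
R_eff = 1/U_eff = 15.692 ft²·°F·h/BTU
Q = 1395 × 55.91 / 15.692 = 4970.2 BTU/h

4970 BTU/h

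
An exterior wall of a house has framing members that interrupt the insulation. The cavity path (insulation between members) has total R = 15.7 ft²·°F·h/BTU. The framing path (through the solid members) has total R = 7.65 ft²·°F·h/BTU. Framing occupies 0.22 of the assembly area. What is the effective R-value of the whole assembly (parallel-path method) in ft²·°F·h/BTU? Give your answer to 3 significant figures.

12.7 ft²·°F·h/BTU

U_eff = 0.78/15.7 + 0.22/7.65 = 0.04968 + 0.02876 = 0.07844
R_eff = 1/U_eff = 12.75 ft²·°F·h/BTU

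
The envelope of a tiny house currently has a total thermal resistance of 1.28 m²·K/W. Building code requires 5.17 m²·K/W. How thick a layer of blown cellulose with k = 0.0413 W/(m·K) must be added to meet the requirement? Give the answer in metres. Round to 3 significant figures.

0.161 m

ΔR = 5.17 − 1.28 = 3.89 m²·K/W
L = ΔR × k = 3.89 × 0.0413 = 0.1607 m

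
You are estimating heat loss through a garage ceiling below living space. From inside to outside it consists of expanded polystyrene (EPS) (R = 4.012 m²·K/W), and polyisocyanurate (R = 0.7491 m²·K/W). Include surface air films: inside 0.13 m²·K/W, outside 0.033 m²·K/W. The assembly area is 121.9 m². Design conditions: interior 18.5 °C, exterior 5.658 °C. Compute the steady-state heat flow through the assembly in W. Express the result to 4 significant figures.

317.9 W

R_total = 0.13 + 4.012 + 0.7491 + 0.033 = 4.9241 m²·K/W
Q = A·ΔT/R = 121.9 × (18.5 − 5.658) / 4.9241 = 317.91 W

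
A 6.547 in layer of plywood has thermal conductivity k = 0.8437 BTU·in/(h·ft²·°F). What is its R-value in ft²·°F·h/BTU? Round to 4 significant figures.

R = L/k = 6.547/0.8437 = 7.7599 ft²·°F·h/BTU

7.760 ft²·°F·h/BTU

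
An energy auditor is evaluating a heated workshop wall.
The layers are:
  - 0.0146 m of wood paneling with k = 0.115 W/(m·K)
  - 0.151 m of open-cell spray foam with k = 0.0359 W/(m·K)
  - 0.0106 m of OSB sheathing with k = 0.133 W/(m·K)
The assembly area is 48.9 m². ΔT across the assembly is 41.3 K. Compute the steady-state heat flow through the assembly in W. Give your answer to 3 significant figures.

0.0146/0.115 = 0.127
0.151/0.0359 = 4.206
0.0106/0.133 = 0.0797
R_total = 0.127 + 4.206 + 0.0797 = 4.413 m²·K/W
Q = A·ΔT/R = 48.9 × 41.3 / 4.413 = 457.7 W

458 W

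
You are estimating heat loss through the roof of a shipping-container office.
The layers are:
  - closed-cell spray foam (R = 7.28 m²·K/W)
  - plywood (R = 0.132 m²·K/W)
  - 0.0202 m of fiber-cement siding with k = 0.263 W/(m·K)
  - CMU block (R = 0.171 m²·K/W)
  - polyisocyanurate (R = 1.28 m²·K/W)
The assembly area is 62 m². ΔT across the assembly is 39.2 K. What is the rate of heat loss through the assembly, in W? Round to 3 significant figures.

272 W

0.0202/0.263 = 0.07681
R_total = 7.28 + 0.132 + 0.07681 + 0.171 + 1.28 = 8.94 m²·K/W
Q = A·ΔT/R = 62 × 39.2 / 8.94 = 271.9 W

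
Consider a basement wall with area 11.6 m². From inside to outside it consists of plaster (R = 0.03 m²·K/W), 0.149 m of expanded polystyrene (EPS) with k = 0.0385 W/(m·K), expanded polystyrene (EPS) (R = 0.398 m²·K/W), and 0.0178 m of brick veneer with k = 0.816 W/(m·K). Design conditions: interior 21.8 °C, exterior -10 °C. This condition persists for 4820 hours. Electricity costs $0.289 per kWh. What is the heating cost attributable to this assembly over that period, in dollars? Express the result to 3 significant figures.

119 dollars

0.149/0.0385 = 3.87
0.0178/0.816 = 0.02181
R_total = 0.03 + 3.87 + 0.398 + 0.02181 = 4.32 m²·K/W
Q = 11.6 × (21.8 − (-10)) / 4.32 = 85.39 W
E = 85.39 W × 4820 h / 1000 = 411.6 kWh
Cost = 411.6 × 0.289 = $118.9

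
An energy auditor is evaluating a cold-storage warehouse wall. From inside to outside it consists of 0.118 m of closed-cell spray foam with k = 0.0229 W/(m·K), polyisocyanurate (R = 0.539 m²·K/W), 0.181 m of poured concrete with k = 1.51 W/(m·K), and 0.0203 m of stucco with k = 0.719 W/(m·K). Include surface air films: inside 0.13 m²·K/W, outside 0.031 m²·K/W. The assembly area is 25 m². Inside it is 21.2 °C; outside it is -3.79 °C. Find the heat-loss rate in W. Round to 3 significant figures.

0.118/0.0229 = 5.153
0.181/1.51 = 0.1199
0.0203/0.719 = 0.02823
R_total = 0.13 + 5.153 + 0.539 + 0.1199 + 0.02823 + 0.031 = 6.001 m²·K/W
Q = A·ΔT/R = 25 × (21.2 − (-3.79)) / 6.001 = 104.1 W

104 W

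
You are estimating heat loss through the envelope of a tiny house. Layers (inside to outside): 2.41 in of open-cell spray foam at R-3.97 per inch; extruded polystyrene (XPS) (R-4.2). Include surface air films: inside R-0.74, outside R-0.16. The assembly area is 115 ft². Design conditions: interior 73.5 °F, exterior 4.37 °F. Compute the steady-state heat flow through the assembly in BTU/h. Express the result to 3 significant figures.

2.41 × 3.97 = 9.568
R_total = 0.74 + 9.568 + 4.2 + 0.16 = 14.67 ft²·°F·h/BTU
Q = A·ΔT/R = 115 × (73.5 − 4.37) / 14.67 = 542 BTU/h

542 BTU/h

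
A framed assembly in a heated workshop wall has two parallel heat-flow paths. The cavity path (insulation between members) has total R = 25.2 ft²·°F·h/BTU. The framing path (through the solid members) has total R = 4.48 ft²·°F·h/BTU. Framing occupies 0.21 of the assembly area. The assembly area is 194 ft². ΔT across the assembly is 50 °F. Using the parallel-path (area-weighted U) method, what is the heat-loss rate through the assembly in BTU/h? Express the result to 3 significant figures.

759 BTU/h

U_eff = 0.79/25.2 + 0.21/4.48 = 0.03135 + 0.04687 = 0.07822
R_eff = 1/U_eff = 12.78 ft²·°F·h/BTU
Q = 194 × 50 / 12.78 = 758.8 BTU/h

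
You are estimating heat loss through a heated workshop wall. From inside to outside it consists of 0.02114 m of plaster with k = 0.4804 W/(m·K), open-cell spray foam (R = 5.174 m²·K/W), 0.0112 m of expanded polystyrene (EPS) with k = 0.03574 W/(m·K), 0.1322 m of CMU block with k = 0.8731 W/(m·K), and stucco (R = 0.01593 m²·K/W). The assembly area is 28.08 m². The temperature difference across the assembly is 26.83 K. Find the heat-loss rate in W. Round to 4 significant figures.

132.2 W

0.02114/0.4804 = 0.044005
0.0112/0.03574 = 0.31337
0.1322/0.8731 = 0.15141
R_total = 0.044005 + 5.174 + 0.31337 + 0.15141 + 0.01593 = 5.6987 m²·K/W
Q = A·ΔT/R = 28.08 × 26.83 / 5.6987 = 132.2 W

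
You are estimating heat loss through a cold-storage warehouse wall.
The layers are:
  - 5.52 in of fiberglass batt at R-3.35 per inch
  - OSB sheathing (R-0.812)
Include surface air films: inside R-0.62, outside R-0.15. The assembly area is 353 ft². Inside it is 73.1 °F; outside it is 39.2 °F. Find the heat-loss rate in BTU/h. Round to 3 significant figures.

5.52 × 3.35 = 18.49
R_total = 0.62 + 18.49 + 0.812 + 0.15 = 20.07 ft²·°F·h/BTU
Q = A·ΔT/R = 353 × (73.1 − 39.2) / 20.07 = 596.1 BTU/h

596 BTU/h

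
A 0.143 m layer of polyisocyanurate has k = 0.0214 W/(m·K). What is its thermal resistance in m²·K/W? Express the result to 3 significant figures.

R = L/k = 0.143/0.0214 = 6.682 m²·K/W

6.68 m²·K/W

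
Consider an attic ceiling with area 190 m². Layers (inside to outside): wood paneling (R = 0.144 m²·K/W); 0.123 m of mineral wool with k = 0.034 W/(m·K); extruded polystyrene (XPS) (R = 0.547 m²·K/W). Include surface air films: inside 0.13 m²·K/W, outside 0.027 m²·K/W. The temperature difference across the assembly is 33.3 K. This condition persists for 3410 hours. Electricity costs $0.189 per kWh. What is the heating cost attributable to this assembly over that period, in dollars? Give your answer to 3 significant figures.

0.123/0.034 = 3.618
R_total = 0.13 + 0.144 + 3.618 + 0.547 + 0.027 = 4.466 m²·K/W
Q = 190 × 33.3 / 4.466 = 1417 W
E = 1417 W × 3410 h / 1000 = 4831 kWh
Cost = 4831 × 0.189 = $913.1

913 dollars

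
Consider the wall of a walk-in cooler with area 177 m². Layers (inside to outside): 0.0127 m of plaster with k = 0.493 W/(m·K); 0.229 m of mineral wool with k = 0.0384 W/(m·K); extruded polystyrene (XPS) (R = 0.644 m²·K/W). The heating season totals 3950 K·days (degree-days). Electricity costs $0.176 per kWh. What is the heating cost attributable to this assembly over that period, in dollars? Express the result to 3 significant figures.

445 dollars

0.0127/0.493 = 0.02576
0.229/0.0384 = 5.964
R_total = 0.02576 + 5.964 + 0.644 = 6.633 m²·K/W
E = A × HDD × 24 / R / 1000 = 177 × 3950 × 24 / 6.633 / 1000 = 2530 kWh
Cost = 2530 × 0.176 = $445.2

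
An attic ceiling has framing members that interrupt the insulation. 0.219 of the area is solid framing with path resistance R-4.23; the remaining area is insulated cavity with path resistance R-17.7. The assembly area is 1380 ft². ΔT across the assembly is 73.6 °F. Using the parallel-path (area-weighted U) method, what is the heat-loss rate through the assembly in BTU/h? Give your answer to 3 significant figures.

U_eff = 0.781/17.7 + 0.219/4.23 = 0.04412 + 0.05177 = 0.0959
R_eff = 1/U_eff = 10.43 ft²·°F·h/BTU
Q = 1380 × 73.6 / 10.43 = 9740 BTU/h

9740 BTU/h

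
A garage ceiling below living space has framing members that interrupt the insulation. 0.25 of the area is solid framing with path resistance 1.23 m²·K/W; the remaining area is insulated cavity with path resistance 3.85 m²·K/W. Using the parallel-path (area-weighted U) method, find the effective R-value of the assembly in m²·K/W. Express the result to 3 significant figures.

2.51 m²·K/W

U_eff = 0.75/3.85 + 0.25/1.23 = 0.1948 + 0.2033 = 0.3981
R_eff = 1/U_eff = 2.512 m²·K/W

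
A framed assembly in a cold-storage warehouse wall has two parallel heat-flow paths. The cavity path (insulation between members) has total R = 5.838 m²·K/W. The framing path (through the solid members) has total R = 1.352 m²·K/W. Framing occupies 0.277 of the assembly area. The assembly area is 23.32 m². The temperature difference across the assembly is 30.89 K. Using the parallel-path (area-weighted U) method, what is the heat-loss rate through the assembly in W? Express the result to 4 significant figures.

U_eff = 0.723/5.838 + 0.277/1.352 = 0.12384 + 0.20488 = 0.32873
R_eff = 1/U_eff = 3.0421 m²·K/W
Q = 23.32 × 30.89 / 3.0421 = 236.8 W

236.8 W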